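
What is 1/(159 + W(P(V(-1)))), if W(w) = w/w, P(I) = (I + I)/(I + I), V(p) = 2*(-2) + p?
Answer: 1/160 ≈ 0.0062500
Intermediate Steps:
V(p) = -4 + p
P(I) = 1 (P(I) = (2*I)/((2*I)) = (2*I)*(1/(2*I)) = 1)
W(w) = 1
1/(159 + W(P(V(-1)))) = 1/(159 + 1) = 1/160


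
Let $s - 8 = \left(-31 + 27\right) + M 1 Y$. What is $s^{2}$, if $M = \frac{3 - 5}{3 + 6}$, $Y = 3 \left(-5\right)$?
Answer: $\frac{484}{9} \approx 53.778$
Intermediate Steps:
$Y = -15$
$M = - \frac{2}{9} \approx -0.22222$
$s = \frac{22}{3}$ ($s = 8 + \left(\left(-31 + 27\right) + \left(- \frac{2}{9}\right) 1 \left(-15\right)\right) = 8 - \frac{2}{3} = \frac{22}{3} \approx 7.3333$)
$s^{2} = \left(\frac{22}{3}\right)^{2} = \frac{484}{9}$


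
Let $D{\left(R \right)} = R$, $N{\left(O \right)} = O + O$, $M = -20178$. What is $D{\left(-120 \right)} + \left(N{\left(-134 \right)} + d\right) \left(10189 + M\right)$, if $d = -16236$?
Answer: $164858336$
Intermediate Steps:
$N{\left(O \right)} = 2 O$
$D{\left(-120 \right)} + \left(N{\left(-134 \right)} + d\right) \left(10189 + M\right) = -120 + \left(2 \left(-134\right) - 16236\right) \left(10189 - 20178\right) = -120 + \left(-268 - 16236\right) \left(-9989\right) = -120 - -164858456 = -120 + 164858456 = 164858336$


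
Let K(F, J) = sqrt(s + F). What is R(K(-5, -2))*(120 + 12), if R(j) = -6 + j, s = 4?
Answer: -792 + 132*I ≈ -792.0 + 132.0*I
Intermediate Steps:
K(F, J) = sqrt(4 + F)
R(K(-5, -2))*(120 + 12) = (-6 + sqrt(4 - 5))*(120 + 12) = (-6 + sqrt(-1))*132 = (-6 + I)*132 = -792 + 132*I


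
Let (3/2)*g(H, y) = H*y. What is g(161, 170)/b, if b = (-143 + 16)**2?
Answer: 54740/48387 ≈ 1.1313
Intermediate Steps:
g(H, y) = 2*H*y/3 (g(H, y) = 2*(H*y)/3 = 2*H*y/3)
b = 16129 (b = (-127)**2 = 16129)
g(161, 170)/b = ((2/3)*161*170)/16129 = (54740/3)*(1/16129) = 54740/48387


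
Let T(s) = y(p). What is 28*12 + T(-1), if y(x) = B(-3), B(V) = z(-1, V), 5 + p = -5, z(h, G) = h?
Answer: 335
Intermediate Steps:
p = -10 (p = -5 - 5 = -10)
B(V) = -1
y(x) = -1
T(s) = -1
28*12 + T(-1) = 28*12 - 1 = 336 - 1 = 335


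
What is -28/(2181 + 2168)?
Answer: -28/4349 ≈ -0.0064383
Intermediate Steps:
-28/(2181 + 2168) = -28/4349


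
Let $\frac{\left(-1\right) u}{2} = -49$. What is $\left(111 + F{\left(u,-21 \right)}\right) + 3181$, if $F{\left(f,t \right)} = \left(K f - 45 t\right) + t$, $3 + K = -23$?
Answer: $1668$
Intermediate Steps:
$K = -26$ ($K = -3 - 23 = -26$)
$u = 98$ ($u = \left(-2\right) \left(-49\right) = 98$)
$F{\left(f,t \right)} = - 44 t - 26 f$ ($F{\left(f,t \right)} = \left(- 26 f - 45 t\right) + t = \left(- 45 t - 26 f\right) + t = - 44 t - 26 f$)
$\left(111 + F{\left(u,-21 \right)}\right) + 3181 = \left(111 - 1624\right) + 3181 = -1513 + 3181 = 1668$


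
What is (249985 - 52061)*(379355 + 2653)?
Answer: 75608551392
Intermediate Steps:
(249985 - 52061)*(379355 + 2653) = 197924*382008 = 75608551392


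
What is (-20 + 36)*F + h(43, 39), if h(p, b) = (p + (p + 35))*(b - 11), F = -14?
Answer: 3164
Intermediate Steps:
h(p, b) = (-11 + b)*(35 + 2*p) (h(p, b) = (p + (35 + p))*(-11 + b) = (35 + 2*p)*(-11 + b) = (-11 + b)*(35 + 2*p))
(-20 + 36)*F + h(43, 39) = (-20 + 36)*(-14) + (-385 - 22*43 + 35*39 + 2*39*43) = 16*(-14) + (-385 - 946 + 1365 + 3354) = -224 + 3388 = 3164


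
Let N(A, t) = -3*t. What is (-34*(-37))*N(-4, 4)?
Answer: -15096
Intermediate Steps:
(-34*(-37))*N(-4, 4) = (-34*(-37))*(-3*4) = 1258*(-12) = -15096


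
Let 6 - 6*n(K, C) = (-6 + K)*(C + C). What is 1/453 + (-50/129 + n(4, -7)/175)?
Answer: -461716/1136275 ≈ -0.40634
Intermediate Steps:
n(K, C) = 1 - C*(-6 + K)/3 (n(K, C) = 1 - (-6 + K)*(C + C)/6 = 1 - (-6 + K)*2*C/6 = 1 - C*(-6 + K)/3)
1/453 + (-50/129 + n(4, -7)/175) = 1/453 + (-50/129 + (1 + 2*(-7) - 1/3*(-7)*4)/175) = 1/453 + (-50*1/129 + (1 - 14 + 28/3)*(1/175)) = 1/453 + (-50/129 - 11/3*1/175) = 1/453 + (-50/129 - 11/525) = 1/453 - 9223/22575 = -461716/1136275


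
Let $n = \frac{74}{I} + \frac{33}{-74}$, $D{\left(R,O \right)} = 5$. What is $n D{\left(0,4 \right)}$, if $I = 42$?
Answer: $\frac{10225}{1554} \approx 6.5798$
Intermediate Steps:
$n = \frac{2045}{1554}$ ($n = \frac{74}{42} + \frac{33}{-74} = 74 \cdot \frac{1}{42} + 33 \left(- \frac{1}{74}\right) = \frac{37}{21} - \frac{33}{74} = \frac{2045}{1554} \approx 1.316$)
$n D{\left(0,4 \right)} = \frac{2045}{1554} \cdot 5 = \frac{10225}{1554}$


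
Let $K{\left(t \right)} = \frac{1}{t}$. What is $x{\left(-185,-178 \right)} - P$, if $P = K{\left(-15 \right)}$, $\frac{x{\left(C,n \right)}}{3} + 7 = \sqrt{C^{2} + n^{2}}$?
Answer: $- \frac{314}{15} + 3 \sqrt{65909} \approx 749.25$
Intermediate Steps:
$x{\left(C,n \right)} = -21 + 3 \sqrt{C^{2} + n^{2}}$
$P = - \frac{1}{15}$ ($P = \frac{1}{-15} = - \frac{1}{15} \approx -0.066667$)
$x{\left(-185,-178 \right)} - P = \left(-21 + 3 \sqrt{\left(-185\right)^{2} + \left(-178\right)^{2}}\right) - - \frac{1}{15} = \left(-21 + 3 \sqrt{34225 + 31684}\right) + \frac{1}{15} = \left(-21 + 3 \sqrt{65909}\right) + \frac{1}{15} = - \frac{314}{15} + 3 \sqrt{65909}$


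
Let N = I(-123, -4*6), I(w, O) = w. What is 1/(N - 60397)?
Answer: -1/60520 ≈ -1.6523e-5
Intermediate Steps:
N = -123
1/(N - 60397) = 1/(-123 - 60397) = 1/(-60520) = -1/60520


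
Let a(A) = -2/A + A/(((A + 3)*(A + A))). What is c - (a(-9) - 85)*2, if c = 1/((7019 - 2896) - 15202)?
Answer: 3760703/22158 ≈ 169.72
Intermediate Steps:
a(A) = 1/(2*(3 + A)) - 2/A (a(A) = -2/A + A/(((3 + A)*(2*A))) = -2/A + A/((2*A*(3 + A))) = -2/A + A*(1/(2*A*(3 + A))) = -2/A + 1/(2*(3 + A)) = 1/(2*(3 + A)) - 2/A)
c = -1/11079 (c = 1/(4123 - 15202) = 1/(-11079) = -1/11079 ≈ -9.0261e-5)
c - (a(-9) - 85)*2 = -1/11079 - ((3/2)*(-4 - 1*(-9))/(-9*(3 - 9)) - 85)*2 = -1/11079 - ((3/2)*(-⅑)*(-4 + 9)/(-6) - 85)*2 = -1/11079 - ((3/2)*(-⅑)*(-⅙)*5 - 85)*2 = -1/11079 - (5/36 - 85)*2 = -1/11079 - (-3055)*2/36 = -1/11079 - 1*(-3055/18) = -1/11079 + 3055/18 = 3760703/22158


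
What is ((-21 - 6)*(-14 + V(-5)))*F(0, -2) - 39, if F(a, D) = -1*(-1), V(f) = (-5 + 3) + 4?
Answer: 285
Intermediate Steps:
V(f) = 2 (V(f) = -2 + 4 = 2)
F(a, D) = 1
((-21 - 6)*(-14 + V(-5)))*F(0, -2) - 39 = ((-21 - 6)*(-14 + 2))*1 - 39 = -27*(-12)*1 - 39 = 324*1 - 39 = 324 - 39 = 285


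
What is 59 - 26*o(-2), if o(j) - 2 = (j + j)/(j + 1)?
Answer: -97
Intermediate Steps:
o(j) = 2 + 2*j/(1 + j) (o(j) = 2 + (j + j)/(j + 1) = 2 + (2*j)/(1 + j) = 2 + 2*j/(1 + j))
59 - 26*o(-2) = 59 - 52*(1 + 2*(-2))/(1 - 2) = 59 - 52*(1 - 4)/(-1) = 59 - 52*(-1)*(-3) = 59 - 26*6 = 59 - 156 = -97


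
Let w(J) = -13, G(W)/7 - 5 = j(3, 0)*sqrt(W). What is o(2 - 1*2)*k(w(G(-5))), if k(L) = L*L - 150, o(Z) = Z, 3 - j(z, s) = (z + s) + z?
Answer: 0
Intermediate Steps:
j(z, s) = 3 - s - 2*z (j(z, s) = 3 - ((z + s) + z) = 3 - ((s + z) + z) = 3 - (s + 2*z) = 3 + (-s - 2*z) = 3 - s - 2*z)
G(W) = 35 - 21*sqrt(W) (G(W) = 35 + 7*((3 - 1*0 - 2*3)*sqrt(W)) = 35 + 7*((3 + 0 - 6)*sqrt(W)) = 35 + 7*(-3*sqrt(W)) = 35 - 21*sqrt(W))
k(L) = -150 + L**2 (k(L) = L**2 - 150 = -150 + L**2)
o(2 - 1*2)*k(w(G(-5))) = (2 - 1*2)*(-150 + (-13)**2) = (2 - 2)*(-150 + 169) = 0*19 = 0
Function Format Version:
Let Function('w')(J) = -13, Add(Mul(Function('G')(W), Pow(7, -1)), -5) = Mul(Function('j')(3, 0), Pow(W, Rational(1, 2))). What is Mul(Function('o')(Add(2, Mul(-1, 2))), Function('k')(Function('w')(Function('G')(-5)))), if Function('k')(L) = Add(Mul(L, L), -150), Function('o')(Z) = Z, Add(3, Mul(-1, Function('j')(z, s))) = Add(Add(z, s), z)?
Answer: 0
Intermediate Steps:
Function('j')(z, s) = Add(3, Mul(-1, s), Mul(-2, z)) (Function('j')(z, s) = Add(3, Mul(-1, Add(Add(z, s), z))) = Add(3, Mul(-1, Add(Add(s, z), z))) = Add(3, Mul(-1, Add(s, Mul(2, z)))) = Add(3, Add(Mul(-1, s), Mul(-2, z))) = Add(3, Mul(-1, s), Mul(-2, z)))
Function('G')(W) = Add(35, Mul(-21, Pow(W, Rational(1, 2)))) (Function('G')(W) = Add(35, Mul(7, Mul(Add(3, Mul(-1, 0), Mul(-2, 3)), Pow(W, Rational(1, 2))))) = Add(35, Mul(7, Mul(Add(3, 0, -6), Pow(W, Rational(1, 2))))) = Add(35, Mul(7, Mul(-3, Pow(W, Rational(1, 2))))) = Add(35, Mul(-21, Pow(W, Rational(1, 2)))))
Function('k')(L) = Add(-150, Pow(L, 2)) (Function('k')(L) = Add(Pow(L, 2), -150) = Add(-150, Pow(L, 2)))
Mul(Function('o')(Add(2, Mul(-1, 2))), Function('k')(Function('w')(Function('G')(-5)))) = Mul(Add(2, Mul(-1, 2)), Add(-150, Pow(-13, 2))) = Mul(Add(2, -2), Add(-150, 169)) = Mul(0, 19) = 0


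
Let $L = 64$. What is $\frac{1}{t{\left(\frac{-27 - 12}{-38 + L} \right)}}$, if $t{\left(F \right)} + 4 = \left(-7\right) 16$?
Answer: $- \frac{1}{116} \approx -0.0086207$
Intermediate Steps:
$t{\left(F \right)} = -116$ ($t{\left(F \right)} = -4 - 112 = -116$)
$\frac{1}{t{\left(\frac{-27 - 12}{-38 + L} \right)}} = \frac{1}{-116} = - \frac{1}{116}$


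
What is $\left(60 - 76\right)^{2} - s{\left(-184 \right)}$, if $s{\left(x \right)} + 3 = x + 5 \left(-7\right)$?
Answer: $478$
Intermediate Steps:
$s{\left(x \right)} = -38 + x$ ($s{\left(x \right)} = -3 + \left(x + 5 \left(-7\right)\right) = -3 + \left(x - 35\right) = -3 + \left(-35 + x\right) = -38 + x$)
$\left(60 - 76\right)^{2} - s{\left(-184 \right)} = \left(60 - 76\right)^{2} - \left(-38 - 184\right) = \left(-16\right)^{2} - -222 = 256 + 222 = 478$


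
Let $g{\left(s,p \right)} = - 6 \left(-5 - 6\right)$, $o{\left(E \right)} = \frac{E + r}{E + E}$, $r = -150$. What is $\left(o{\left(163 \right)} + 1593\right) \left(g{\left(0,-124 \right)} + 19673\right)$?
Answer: $\frac{10251074609}{326} \approx 3.1445 \cdot 10^{7}$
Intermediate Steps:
$o{\left(E \right)} = \frac{-150 + E}{2 E}$ ($o{\left(E \right)} = \frac{E - 150}{E + E} = \frac{-150 + E}{2 E}$)
$g{\left(s,p \right)} = 66$ ($g{\left(s,p \right)} = \left(-6\right) \left(-11\right) = 66$)
$\left(o{\left(163 \right)} + 1593\right) \left(g{\left(0,-124 \right)} + 19673\right) = \left(\frac{-150 + 163}{2 \cdot 163} + 1593\right) \left(66 + 19673\right) = \left(\frac{1}{2} \cdot \frac{1}{163} \cdot 13 + 1593\right) 19739 = \left(\frac{13}{326} + 1593\right) 19739 = \frac{519331}{326} \cdot 19739 = \frac{10251074609}{326}$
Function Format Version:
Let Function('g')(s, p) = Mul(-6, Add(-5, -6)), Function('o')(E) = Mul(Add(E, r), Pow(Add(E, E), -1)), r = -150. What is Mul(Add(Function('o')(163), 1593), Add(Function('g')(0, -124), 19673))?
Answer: Rational(10251074609, 326) ≈ 3.1445e+7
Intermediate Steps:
Function('o')(E) = Mul(Rational(1, 2), Pow(E, -1), Add(-150, E)) (Function('o')(E) = Mul(Add(E, -150), Pow(Add(E, E), -1)) = Mul(Add(-150, E), Pow(Mul(2, E), -1)) = Mul(Add(-150, E), Mul(Rational(1, 2), Pow(E, -1))) = Mul(Rational(1, 2), Pow(E, -1), Add(-150, E)))
Function('g')(s, p) = 66 (Function('g')(s, p) = Mul(-6, -11) = 66)
Mul(Add(Function('o')(163), 1593), Add(Function('g')(0, -124), 19673)) = Mul(Add(Mul(Rational(1, 2), Pow(163, -1), Add(-150, 163)), 1593), Add(66, 19673)) = Mul(Add(Mul(Rational(1, 2), Rational(1, 163), 13), 1593), 19739) = Mul(Add(Rational(13, 326), 1593), 19739) = Mul(Rational(519331, 326), 19739) = Rational(10251074609, 326)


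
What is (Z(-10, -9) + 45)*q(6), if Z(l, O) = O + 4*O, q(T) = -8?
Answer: 0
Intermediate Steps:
Z(l, O) = 5*O
(Z(-10, -9) + 45)*q(6) = (5*(-9) + 45)*(-8) = (-45 + 45)*(-8) = 0*(-8) = 0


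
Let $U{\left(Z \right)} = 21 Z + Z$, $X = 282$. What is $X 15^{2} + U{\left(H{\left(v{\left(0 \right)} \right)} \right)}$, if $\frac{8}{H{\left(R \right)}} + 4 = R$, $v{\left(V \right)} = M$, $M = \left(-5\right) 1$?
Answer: $\frac{570874}{9} \approx 63430.0$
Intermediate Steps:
$M = -5$
$v{\left(V \right)} = -5$
$H{\left(R \right)} = \frac{8}{-4 + R}$
$U{\left(Z \right)} = 22 Z$
$X 15^{2} + U{\left(H{\left(v{\left(0 \right)} \right)} \right)} = 282 \cdot 15^{2} + 22 \frac{8}{-4 - 5} = 282 \cdot 225 + 22 \frac{8}{-9} = 63450 + 22 \cdot 8 \left(- \frac{1}{9}\right) = 63450 + 22 \left(- \frac{8}{9}\right) = 63450 - \frac{176}{9} = \frac{570874}{9}$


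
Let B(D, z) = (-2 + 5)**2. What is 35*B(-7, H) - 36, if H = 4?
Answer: 279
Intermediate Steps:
B(D, z) = 9 (B(D, z) = 3**2 = 9)
35*B(-7, H) - 36 = 35*9 - 36 = 315 - 36 = 279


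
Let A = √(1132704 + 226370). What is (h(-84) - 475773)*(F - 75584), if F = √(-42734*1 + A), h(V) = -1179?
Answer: 36049939968 - 476952*√(-42734 + √1359074) ≈ 3.605e+10 - 9.7242e+7*I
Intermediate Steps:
A = √1359074 ≈ 1165.8
F = √(-42734 + √1359074) (F = √(-42734*1 + √1359074) = √(-42734 + √1359074) ≈ 203.88*I)
(h(-84) - 475773)*(F - 75584) = (-1179 - 475773)*(√(-42734 + √1359074) - 75584) = -476952*(-75584 + √(-42734 + √1359074)) = 36049939968 - 476952*√(-42734 + √1359074)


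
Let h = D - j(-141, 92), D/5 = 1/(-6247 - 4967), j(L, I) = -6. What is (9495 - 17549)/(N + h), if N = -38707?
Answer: 90317556/433993019 ≈ 0.20811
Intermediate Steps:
D = -5/11214 (D = 5/(-6247 - 4967) = 5/(-11214) = 5*(-1/11214) = -5/11214 ≈ -0.00044587)
h = 67279/11214 (h = -5/11214 - 1*(-6) = -5/11214 + 6 = 67279/11214 ≈ 5.9996)
(9495 - 17549)/(N + h) = (9495 - 17549)/(-38707 + 67279/11214) = -8054/(-433993019/11214) = -8054*(-11214/433993019) = 90317556/433993019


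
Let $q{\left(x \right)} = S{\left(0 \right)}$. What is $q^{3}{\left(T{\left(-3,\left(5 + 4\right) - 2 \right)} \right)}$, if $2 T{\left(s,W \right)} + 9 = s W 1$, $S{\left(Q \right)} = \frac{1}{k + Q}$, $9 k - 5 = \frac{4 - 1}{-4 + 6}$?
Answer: $\frac{5832}{2197} \approx 2.6545$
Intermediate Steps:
$k = \frac{13}{18}$ ($k = \frac{5}{9} + \frac{\left(4 - 1\right) \frac{1}{-4 + 6}}{9} = \frac{5}{9} + \frac{3 \cdot \frac{1}{2}}{9} = \frac{5}{9} + \frac{1}{9} \cdot \frac{3}{2} = \frac{5}{9} + \frac{1}{6} = \frac{13}{18} \approx 0.72222$)
$S{\left(Q \right)} = \frac{1}{\frac{13}{18} + Q}$
$T{\left(s,W \right)} = - \frac{9}{2} + \frac{W s}{2}$ ($T{\left(s,W \right)} = - \frac{9}{2} + \frac{s W 1}{2} = - \frac{9}{2} + \frac{W s 1}{2} = - \frac{9}{2} + \frac{W s}{2}$)
$q{\left(x \right)} = \frac{18}{13}$ ($q{\left(x \right)} = \frac{18}{13 + 18 \cdot 0} = \frac{18}{13 + 0} = \frac{18}{13}$)
$q^{3}{\left(T{\left(-3,\left(5 + 4\right) - 2 \right)} \right)} = \left(\frac{18}{13}\right)^{3} = \frac{5832}{2197}$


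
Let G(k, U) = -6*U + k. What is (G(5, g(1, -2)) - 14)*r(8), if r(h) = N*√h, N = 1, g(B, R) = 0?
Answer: -18*√2 ≈ -25.456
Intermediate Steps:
G(k, U) = k - 6*U
r(h) = √h (r(h) = 1*√h = √h)
(G(5, g(1, -2)) - 14)*r(8) = ((5 - 6*0) - 14)*√8 = ((5 + 0) - 14)*(2*√2) = (5 - 14)*(2*√2) = -18*√2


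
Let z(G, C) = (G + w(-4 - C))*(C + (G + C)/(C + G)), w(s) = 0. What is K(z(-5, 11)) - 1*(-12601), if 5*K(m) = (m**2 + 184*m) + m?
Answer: 11101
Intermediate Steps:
z(G, C) = G*(1 + C) (z(G, C) = (G + 0)*(C + (G + C)/(C + G)) = G*(C + (C + G)/(C + G)) = G*(C + 1) = G*(1 + C))
K(m) = 37*m + m**2/5 (K(m) = ((m**2 + 184*m) + m)/5 = (m**2 + 185*m)/5 = 37*m + m**2/5)
K(z(-5, 11)) - 1*(-12601) = (-5*(1 + 11))*(185 - 5*(1 + 11))/5 - 1*(-12601) = (-5*12)*(185 - 5*12)/5 + 12601 = (1/5)*(-60)*(185 - 60) + 12601 = (1/5)*(-60)*125 + 12601 = -1500 + 12601 = 11101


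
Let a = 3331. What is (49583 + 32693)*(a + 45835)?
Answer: 4045181816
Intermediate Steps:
(49583 + 32693)*(a + 45835) = (49583 + 32693)*(3331 + 45835) = 82276*49166 = 4045181816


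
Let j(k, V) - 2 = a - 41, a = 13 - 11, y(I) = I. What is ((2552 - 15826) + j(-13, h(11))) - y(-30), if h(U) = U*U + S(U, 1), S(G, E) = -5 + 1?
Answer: -13281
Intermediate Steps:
S(G, E) = -4
h(U) = -4 + U² (h(U) = U*U - 4 = U² - 4 = -4 + U²)
a = 2
j(k, V) = -37 (j(k, V) = 2 + (2 - 41) = 2 - 39 = -37)
((2552 - 15826) + j(-13, h(11))) - y(-30) = ((2552 - 15826) - 37) - 1*(-30) = (-13274 - 37) + 30 = -13311 + 30 = -13281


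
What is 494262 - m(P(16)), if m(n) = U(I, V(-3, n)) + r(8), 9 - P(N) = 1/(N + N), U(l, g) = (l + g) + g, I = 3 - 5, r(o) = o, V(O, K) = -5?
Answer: 494266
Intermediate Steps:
I = -2
U(l, g) = l + 2*g (U(l, g) = (g + l) + g = l + 2*g)
P(N) = 9 - 1/(2*N) (P(N) = 9 - 1/(N + N) = 9 - 1/(2*N))
m(n) = -4 (m(n) = (-2 + 2*(-5)) + 8 = (-2 - 10) + 8 = -12 + 8 = -4)
494262 - m(P(16)) = 494262 - 1*(-4) = 494262 + 4 = 494266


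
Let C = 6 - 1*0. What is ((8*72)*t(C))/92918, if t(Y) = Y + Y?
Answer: 3456/46459 ≈ 0.074388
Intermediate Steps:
C = 6 (C = 6 + 0 = 6)
t(Y) = 2*Y
((8*72)*t(C))/92918 = ((8*72)*(2*6))/92918 = (576*12)*(1/92918) = 6912*(1/92918) = 3456/46459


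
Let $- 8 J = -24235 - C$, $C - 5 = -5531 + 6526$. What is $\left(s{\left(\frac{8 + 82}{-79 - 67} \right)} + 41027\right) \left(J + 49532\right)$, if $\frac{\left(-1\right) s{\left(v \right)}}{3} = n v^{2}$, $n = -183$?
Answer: $\frac{11577546821316}{5329} \approx 2.1726 \cdot 10^{9}$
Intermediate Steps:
$C = 1000$ ($C = 5 + \left(-5531 + 6526\right) = 5 + 995 = 1000$)
$s{\left(v \right)} = 549 v^{2}$ ($s{\left(v \right)} = - 3 \left(- 183 v^{2}\right) = 549 v^{2}$)
$J = \frac{25235}{8}$ ($J = - \frac{-24235 - 1000}{8} = \left(- \frac{1}{8}\right) \left(-25235\right) = \frac{25235}{8} \approx 3154.4$)
$\left(s{\left(\frac{8 + 82}{-79 - 67} \right)} + 41027\right) \left(J + 49532\right) = \left(549 \left(\frac{8 + 82}{-79 - 67}\right)^{2} + 41027\right) \left(\frac{25235}{8} + 49532\right) = \left(549 \left(\frac{90}{-146}\right)^{2} + 41027\right) \frac{421491}{8} = \left(549 \left(90 \left(- \frac{1}{146}\right)\right)^{2} + 41027\right) \frac{421491}{8} = \left(549 \left(- \frac{45}{73}\right)^{2} + 41027\right) \frac{421491}{8} = \left(549 \cdot \frac{2025}{5329} + 41027\right) \frac{421491}{8} = \left(\frac{1111725}{5329} + 41027\right) \frac{421491}{8} = \frac{219744608}{5329} \cdot \frac{421491}{8} = \frac{11577546821316}{5329}$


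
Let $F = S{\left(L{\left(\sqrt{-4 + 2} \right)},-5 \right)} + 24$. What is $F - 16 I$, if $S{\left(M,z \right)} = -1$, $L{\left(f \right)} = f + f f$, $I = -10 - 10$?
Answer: $343$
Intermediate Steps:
$I = -20$ ($I = -10 - 10 = -20$)
$L{\left(f \right)} = f + f^{2}$
$F = 23$ ($F = -1 + 24 = 23$)
$F - 16 I = 23 - -320 = 23 + 320 = 343$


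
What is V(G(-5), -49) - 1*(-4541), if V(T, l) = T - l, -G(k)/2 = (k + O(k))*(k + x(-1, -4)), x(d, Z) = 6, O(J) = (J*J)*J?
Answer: 4850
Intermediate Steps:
O(J) = J**3 (O(J) = J**2*J = J**3)
G(k) = -2*(6 + k)*(k + k**3) (G(k) = -2*(k + k**3)*(k + 6) = -2*(k + k**3)*(6 + k) = -2*(6 + k)*(k + k**3))
V(G(-5), -49) - 1*(-4541) = (2*(-5)*(-6 - 1*(-5) - 1*(-5)**3 - 6*(-5)**2) - 1*(-49)) - 1*(-4541) = (2*(-5)*(-6 + 5 - 1*(-125) - 6*25) + 49) + 4541 = (2*(-5)*(-6 + 5 + 125 - 150) + 49) + 4541 = (2*(-5)*(-26) + 49) + 4541 = (260 + 49) + 4541 = 309 + 4541 = 4850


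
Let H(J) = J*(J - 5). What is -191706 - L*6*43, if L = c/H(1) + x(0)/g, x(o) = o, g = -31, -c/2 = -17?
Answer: -189513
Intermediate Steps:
c = 34 (c = -2*(-17) = 34)
H(J) = J*(-5 + J)
L = -17/2 (L = 34/((1*(-5 + 1))) + 0/(-31) = 34/((1*(-4))) + 0*(-1/31) = 34/(-4) + 0 = 34*(-1/4) + 0 = -17/2 + 0 = -17/2 ≈ -8.5000)
-191706 - L*6*43 = -191706 - (-17/2*6)*43 = -191706 - (-51)*43 = -191706 - 1*(-2193) = -191706 + 2193 = -189513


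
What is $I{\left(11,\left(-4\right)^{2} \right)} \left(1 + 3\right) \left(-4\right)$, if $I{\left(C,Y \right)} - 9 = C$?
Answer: $-320$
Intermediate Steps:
$I{\left(C,Y \right)} = 9 + C$
$I{\left(11,\left(-4\right)^{2} \right)} \left(1 + 3\right) \left(-4\right) = \left(9 + 11\right) \left(1 + 3\right) \left(-4\right) = 20 \cdot 4 \left(-4\right) = 20 \left(-16\right) = -320$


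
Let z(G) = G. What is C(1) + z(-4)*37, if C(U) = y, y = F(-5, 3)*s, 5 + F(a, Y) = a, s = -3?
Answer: -118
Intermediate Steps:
F(a, Y) = -5 + a
y = 30 (y = (-5 - 5)*(-3) = -10*(-3) = 30)
C(U) = 30
C(1) + z(-4)*37 = 30 - 4*37 = 30 - 148 = -118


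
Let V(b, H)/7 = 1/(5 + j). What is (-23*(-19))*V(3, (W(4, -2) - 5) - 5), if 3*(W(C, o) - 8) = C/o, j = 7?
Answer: 3059/12 ≈ 254.92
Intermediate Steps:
W(C, o) = 8 + C/(3*o) (W(C, o) = 8 + (C/o)/3 = 8 + C/(3*o))
V(b, H) = 7/12 (V(b, H) = 7/(5 + 7) = 7/12)
(-23*(-19))*V(3, (W(4, -2) - 5) - 5) = -23*(-19)*(7/12) = 437*(7/12) = 3059/12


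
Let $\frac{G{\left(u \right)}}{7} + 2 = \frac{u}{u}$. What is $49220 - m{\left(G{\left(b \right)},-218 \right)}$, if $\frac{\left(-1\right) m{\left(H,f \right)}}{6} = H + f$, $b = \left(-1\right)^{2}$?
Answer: $47870$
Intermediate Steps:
$b = 1$
$G{\left(u \right)} = -7$ ($G{\left(u \right)} = -14 + 7 \frac{u}{u} = -14 + 7 \cdot 1 = -14 + 7 = -7$)
$m{\left(H,f \right)} = - 6 H - 6 f$ ($m{\left(H,f \right)} = - 6 \left(H + f\right) = - 6 H - 6 f$)
$49220 - m{\left(G{\left(b \right)},-218 \right)} = 49220 - \left(\left(-6\right) \left(-7\right) - -1308\right) = 49220 - \left(42 + 1308\right) = 49220 - 1350 = 47870$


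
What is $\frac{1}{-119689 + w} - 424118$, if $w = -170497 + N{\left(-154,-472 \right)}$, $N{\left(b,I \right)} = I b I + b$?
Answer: $- \frac{14674090914969}{34599076} \approx -4.2412 \cdot 10^{5}$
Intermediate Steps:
$N{\left(b,I \right)} = b + b I^{2}$ ($N{\left(b,I \right)} = b I^{2} + b = b + b I^{2}$)
$w = -34479387$ ($w = -170497 - 154 \left(1 + \left(-472\right)^{2}\right) = -170497 - 154 \left(1 + 222784\right) = -170497 - 34308890 = -34479387$)
$\frac{1}{-119689 + w} - 424118 = \frac{1}{-119689 - 34479387} - 424118 = \frac{1}{-34599076} - 424118 = - \frac{1}{34599076} - 424118 = - \frac{14674090914969}{34599076}$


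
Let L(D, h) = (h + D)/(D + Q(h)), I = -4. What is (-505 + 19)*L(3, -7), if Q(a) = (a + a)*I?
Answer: 1944/59 ≈ 32.949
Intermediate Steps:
Q(a) = -8*a (Q(a) = (a + a)*(-4) = (2*a)*(-4) = -8*a)
L(D, h) = (D + h)/(D - 8*h) (L(D, h) = (h + D)/(D - 8*h) = (D + h)/(D - 8*h))
(-505 + 19)*L(3, -7) = (-505 + 19)*((3 - 7)/(3 - 8*(-7))) = -486*(-4)/(3 + 56) = -486*(-4)/59 = -486*(-4/59) = 1944/59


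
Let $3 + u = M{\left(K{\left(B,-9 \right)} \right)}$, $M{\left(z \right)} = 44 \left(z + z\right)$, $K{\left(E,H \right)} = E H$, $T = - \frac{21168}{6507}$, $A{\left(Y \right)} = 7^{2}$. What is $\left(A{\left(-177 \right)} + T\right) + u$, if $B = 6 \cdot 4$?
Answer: $- \frac{4570626}{241} \approx -18965.0$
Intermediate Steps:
$A{\left(Y \right)} = 49$
$B = 24$
$T = - \frac{784}{241}$ ($T = \left(-21168\right) \frac{1}{6507} = - \frac{784}{241} \approx -3.2531$)
$M{\left(z \right)} = 88 z$ ($M{\left(z \right)} = 44 \cdot 2 z = 88 z$)
$u = -19011$ ($u = -3 + 88 \cdot 24 \left(-9\right) = -3 + 88 \left(-216\right) = -3 - 19008 = -19011$)
$\left(A{\left(-177 \right)} + T\right) + u = \left(49 - \frac{784}{241}\right) - 19011 = \frac{11025}{241} - 19011 = - \frac{4570626}{241}$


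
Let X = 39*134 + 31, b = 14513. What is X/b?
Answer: 5257/14513 ≈ 0.36223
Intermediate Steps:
X = 5257 (X = 5226 + 31 = 5257)
X/b = 5257/14513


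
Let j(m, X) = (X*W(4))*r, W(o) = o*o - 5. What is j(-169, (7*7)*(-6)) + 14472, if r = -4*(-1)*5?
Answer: -50208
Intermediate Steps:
W(o) = -5 + o² (W(o) = o² - 5 = -5 + o²)
r = 20 (r = 4*5 = 20)
j(m, X) = 220*X (j(m, X) = (X*(-5 + 4²))*20 = (X*(-5 + 16))*20 = (X*11)*20 = (11*X)*20 = 220*X)
j(-169, (7*7)*(-6)) + 14472 = 220*((7*7)*(-6)) + 14472 = 220*(49*(-6)) + 14472 = 220*(-294) + 14472 = -64680 + 14472 = -50208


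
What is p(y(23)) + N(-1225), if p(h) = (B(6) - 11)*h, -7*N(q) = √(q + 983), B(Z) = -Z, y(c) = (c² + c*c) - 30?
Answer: -17476 - 11*I*√2/7 ≈ -17476.0 - 2.2223*I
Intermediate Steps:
y(c) = -30 + 2*c² (y(c) = (c² + c²) - 30 = 2*c² - 30 = -30 + 2*c²)
N(q) = -√(983 + q)/7 (N(q) = -√(q + 983)/7 = -√(983 + q)/7)
p(h) = -17*h (p(h) = (-1*6 - 11)*h = (-6 - 11)*h = -17*h)
p(y(23)) + N(-1225) = -17*(-30 + 2*23²) - √(983 - 1225)/7 = -17*(-30 + 2*529) - 11*I*√2/7 = -17*(-30 + 1058) - 11*I*√2/7 = -17*1028 - 11*I*√2/7 = -17476 - 11*I*√2/7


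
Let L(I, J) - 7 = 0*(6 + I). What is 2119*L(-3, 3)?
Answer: 14833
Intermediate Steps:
L(I, J) = 7 (L(I, J) = 7 + 0*(6 + I) = 7 + 0 = 7)
2119*L(-3, 3) = 2119*7 = 14833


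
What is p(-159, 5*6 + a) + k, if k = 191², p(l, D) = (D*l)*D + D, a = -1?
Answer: -97209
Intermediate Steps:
p(l, D) = D + l*D² (p(l, D) = l*D² + D = D + l*D²)
k = 36481
p(-159, 5*6 + a) + k = (5*6 - 1)*(1 + (5*6 - 1)*(-159)) + 36481 = (30 - 1)*(1 + (30 - 1)*(-159)) + 36481 = 29*(1 + 29*(-159)) + 36481 = 29*(1 - 4611) + 36481 = 29*(-4610) + 36481 = -133690 + 36481 = -97209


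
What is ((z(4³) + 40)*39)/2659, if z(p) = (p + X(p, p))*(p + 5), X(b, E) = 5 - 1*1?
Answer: 184548/2659 ≈ 69.405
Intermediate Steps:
X(b, E) = 4 (X(b, E) = 5 - 1 = 4)
z(p) = (4 + p)*(5 + p) (z(p) = (p + 4)*(p + 5) = (4 + p)*(5 + p))
((z(4³) + 40)*39)/2659 = (((20 + (4³)² + 9*4³) + 40)*39)/2659 = (((20 + 64² + 9*64) + 40)*39)*(1/2659) = (((20 + 4096 + 576) + 40)*39)*(1/2659) = ((4692 + 40)*39)*(1/2659) = (4732*39)*(1/2659) = 184548*(1/2659) = 184548/2659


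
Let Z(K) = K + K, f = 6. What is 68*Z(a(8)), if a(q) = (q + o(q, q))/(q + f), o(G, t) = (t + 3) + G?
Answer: 1836/7 ≈ 262.29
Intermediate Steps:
o(G, t) = 3 + G + t (o(G, t) = (3 + t) + G = 3 + G + t)
a(q) = (3 + 3*q)/(6 + q) (a(q) = (q + (3 + q + q))/(q + 6) = (q + (3 + 2*q))/(6 + q) = (3 + 3*q)/(6 + q))
Z(K) = 2*K
68*Z(a(8)) = 68*(2*(3*(1 + 8)/(6 + 8))) = 68*(2*(3*9/14)) = 68*(2*(3*(1/14)*9)) = 68*(2*(27/14)) = 68*(27/7) = 1836/7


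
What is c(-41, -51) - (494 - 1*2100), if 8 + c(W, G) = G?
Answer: 1547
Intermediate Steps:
c(W, G) = -8 + G
c(-41, -51) - (494 - 1*2100) = (-8 - 51) - (494 - 1*2100) = -59 - (494 - 2100) = -59 - 1*(-1606) = -59 + 1606 = 1547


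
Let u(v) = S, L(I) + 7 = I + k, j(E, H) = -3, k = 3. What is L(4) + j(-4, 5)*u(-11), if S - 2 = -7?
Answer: 15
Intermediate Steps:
S = -5 (S = 2 - 7 = -5)
L(I) = -4 + I (L(I) = -7 + (I + 3) = -7 + (3 + I) = -4 + I)
u(v) = -5
L(4) + j(-4, 5)*u(-11) = (-4 + 4) - 3*(-5) = 0 + 15 = 15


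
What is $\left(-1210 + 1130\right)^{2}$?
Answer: $6400$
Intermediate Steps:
$\left(-1210 + 1130\right)^{2} = \left(-80\right)^{2} = 6400$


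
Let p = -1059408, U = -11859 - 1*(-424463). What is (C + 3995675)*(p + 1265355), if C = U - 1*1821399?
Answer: 532760175360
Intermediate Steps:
U = 412604 (U = -11859 + 424463 = 412604)
C = -1408795 (C = 412604 - 1*1821399 = 412604 - 1821399 = -1408795)
(C + 3995675)*(p + 1265355) = (-1408795 + 3995675)*(-1059408 + 1265355) = 2586880*205947 = 532760175360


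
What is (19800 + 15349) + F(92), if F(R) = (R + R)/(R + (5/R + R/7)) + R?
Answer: 2387590523/67747 ≈ 35243.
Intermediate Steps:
F(R) = R + 2*R/(5/R + 8*R/7) (F(R) = (2*R)/(R + (5/R + R*(⅐))) + R = (2*R)/(R + (5/R + R/7)) + R = (2*R)/(5/R + 8*R/7) + R = 2*R/(5/R + 8*R/7) + R = R + 2*R/(5/R + 8*R/7))
(19800 + 15349) + F(92) = (19800 + 15349) + 92*(35 + 8*92² + 14*92)/(35 + 8*92²) = 35149 + 92*(35 + 8*8464 + 1288)/(35 + 8*8464) = 35149 + 92*(35 + 67712 + 1288)/(35 + 67712) = 35149 + 92*69035/67747 = 35149 + 92*(1/67747)*69035 = 35149 + 6351220/67747 = 2387590523/67747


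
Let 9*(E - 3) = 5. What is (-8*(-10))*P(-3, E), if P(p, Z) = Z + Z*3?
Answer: 10240/9 ≈ 1137.8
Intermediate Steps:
E = 32/9 (E = 3 + (1/9)*5 = 3 + 5/9 = 32/9 ≈ 3.5556)
P(p, Z) = 4*Z (P(p, Z) = Z + 3*Z = 4*Z)
(-8*(-10))*P(-3, E) = (-8*(-10))*(4*(32/9)) = 80*(128/9) = 10240/9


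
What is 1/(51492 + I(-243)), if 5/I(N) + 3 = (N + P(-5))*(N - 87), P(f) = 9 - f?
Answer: 75567/3891095969 ≈ 1.9420e-5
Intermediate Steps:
I(N) = 5/(-3 + (-87 + N)*(14 + N)) (I(N) = 5/(-3 + (N + (9 - 1*(-5)))*(N - 87)) = 5/(-3 + (N + (9 + 5))*(-87 + N)) = 5/(-3 + (N + 14)*(-87 + N)) = 5/(-3 + (14 + N)*(-87 + N)) = 5/(-3 + (-87 + N)*(14 + N)))
1/(51492 + I(-243)) = 1/(51492 + 5/(-1221 + (-243)² - 73*(-243))) = 1/(51492 + 5/(-1221 + 59049 + 17739)) = 1/(51492 + 5/75567) = 1/(3891095969/75567) = 75567/3891095969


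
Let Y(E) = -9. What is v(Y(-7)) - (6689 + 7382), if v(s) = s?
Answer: -14080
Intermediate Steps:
v(Y(-7)) - (6689 + 7382) = -9 - (6689 + 7382) = -9 - 1*14071 = -9 - 14071 = -14080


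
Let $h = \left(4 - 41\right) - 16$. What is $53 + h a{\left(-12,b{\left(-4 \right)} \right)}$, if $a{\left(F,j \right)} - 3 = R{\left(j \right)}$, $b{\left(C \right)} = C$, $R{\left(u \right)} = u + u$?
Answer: $318$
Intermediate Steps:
$R{\left(u \right)} = 2 u$
$a{\left(F,j \right)} = 3 + 2 j$
$h = -53$ ($h = -37 - 16 = -53$)
$53 + h a{\left(-12,b{\left(-4 \right)} \right)} = 53 - 53 \left(3 + 2 \left(-4\right)\right) = 53 - 53 \left(3 - 8\right) = 53 - -265 = 53 + 265 = 318$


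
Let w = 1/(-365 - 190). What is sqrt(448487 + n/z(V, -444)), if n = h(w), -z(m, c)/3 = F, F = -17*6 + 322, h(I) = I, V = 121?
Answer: sqrt(66862280757107)/12210 ≈ 669.69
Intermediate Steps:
w = -1/555 (w = 1/(-555) = -1/555 ≈ -0.0018018)
F = 220 (F = -102 + 322 = 220)
z(m, c) = -660 (z(m, c) = -3*220 = -660)
n = -1/555 ≈ -0.0018018
sqrt(448487 + n/z(V, -444)) = sqrt(448487 - 1/555/(-660)) = sqrt(448487 - 1/555*(-1/660)) = sqrt(448487 + 1/366300) = sqrt(164280788101/366300) = sqrt(66862280757107)/12210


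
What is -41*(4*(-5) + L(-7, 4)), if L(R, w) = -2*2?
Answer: 984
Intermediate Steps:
L(R, w) = -4
-41*(4*(-5) + L(-7, 4)) = -41*(4*(-5) - 4) = -41*(-20 - 4) = -41*(-24) = 984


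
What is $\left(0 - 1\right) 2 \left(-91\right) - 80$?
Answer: $102$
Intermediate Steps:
$\left(0 - 1\right) 2 \left(-91\right) - 80 = \left(-1\right) 2 \left(-91\right) - 80 = \left(-2\right) \left(-91\right) - 80 = 182 - 80 = 102$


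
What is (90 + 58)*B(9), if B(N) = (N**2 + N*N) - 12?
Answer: 22200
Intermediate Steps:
B(N) = -12 + 2*N**2 (B(N) = (N**2 + N**2) - 12 = 2*N**2 - 12 = -12 + 2*N**2)
(90 + 58)*B(9) = (90 + 58)*(-12 + 2*9**2) = 148*(-12 + 2*81) = 148*(-12 + 162) = 148*150 = 22200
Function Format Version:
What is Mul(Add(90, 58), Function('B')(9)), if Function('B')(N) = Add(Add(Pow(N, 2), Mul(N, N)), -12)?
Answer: 22200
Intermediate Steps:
Function('B')(N) = Add(-12, Mul(2, Pow(N, 2))) (Function('B')(N) = Add(Add(Pow(N, 2), Pow(N, 2)), -12) = Add(Mul(2, Pow(N, 2)), -12) = Add(-12, Mul(2, Pow(N, 2))))
Mul(Add(90, 58), Function('B')(9)) = Mul(Add(90, 58), Add(-12, Mul(2, Pow(9, 2)))) = Mul(148, Add(-12, Mul(2, 81))) = Mul(148, Add(-12, 162)) = Mul(148, 150) = 22200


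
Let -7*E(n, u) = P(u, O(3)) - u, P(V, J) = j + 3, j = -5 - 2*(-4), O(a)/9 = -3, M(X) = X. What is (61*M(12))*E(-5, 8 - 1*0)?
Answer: 1464/7 ≈ 209.14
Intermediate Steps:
O(a) = -27 (O(a) = 9*(-3) = -27)
j = 3 (j = -5 + 8 = 3)
P(V, J) = 6 (P(V, J) = 3 + 3 = 6)
E(n, u) = -6/7 + u/7 (E(n, u) = -(6 - u)/7 = -6/7 + u/7)
(61*M(12))*E(-5, 8 - 1*0) = (61*12)*(-6/7 + (8 - 1*0)/7) = 732*(-6/7 + (8 + 0)/7) = 732*(-6/7 + (⅐)*8) = 732*(-6/7 + 8/7) = 732*(2/7) = 1464/7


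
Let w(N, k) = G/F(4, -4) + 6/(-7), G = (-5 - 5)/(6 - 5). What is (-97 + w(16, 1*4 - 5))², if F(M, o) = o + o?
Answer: 7317025/784 ≈ 9332.9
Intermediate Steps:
F(M, o) = 2*o
G = -10 (G = -10/1 = -10*1 = -10)
w(N, k) = 11/28 (w(N, k) = -10/(2*(-4)) + 6/(-7) = -10/(-8) + 6*(-⅐) = -10*(-⅛) - 6/7 = 5/4 - 6/7 = 11/28)
(-97 + w(16, 1*4 - 5))² = (-97 + 11/28)² = (-2705/28)² = 7317025/784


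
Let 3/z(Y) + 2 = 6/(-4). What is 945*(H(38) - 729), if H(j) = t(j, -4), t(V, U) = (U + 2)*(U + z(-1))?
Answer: -679725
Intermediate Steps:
z(Y) = -6/7 (z(Y) = 3/(-2 + 6/(-4)) = 3/(-2 + 6*(-¼)) = 3/(-2 - 3/2) = 3/(-7/2) = 3*(-2/7) = -6/7)
t(V, U) = (2 + U)*(-6/7 + U) (t(V, U) = (U + 2)*(U - 6/7) = (2 + U)*(-6/7 + U))
H(j) = 68/7 (H(j) = -12/7 + (-4)² + (8/7)*(-4) = -12/7 + 16 - 32/7 = 68/7)
945*(H(38) - 729) = 945*(68/7 - 729) = 945*(-5035/7) = -679725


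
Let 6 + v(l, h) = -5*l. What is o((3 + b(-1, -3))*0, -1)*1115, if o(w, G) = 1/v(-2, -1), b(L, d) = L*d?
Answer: 1115/4 ≈ 278.75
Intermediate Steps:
v(l, h) = -6 - 5*l
o(w, G) = ¼ (o(w, G) = 1/(-6 - 5*(-2)) = 1/(-6 + 10) = 1/4 = ¼)
o((3 + b(-1, -3))*0, -1)*1115 = (¼)*1115 = 1115/4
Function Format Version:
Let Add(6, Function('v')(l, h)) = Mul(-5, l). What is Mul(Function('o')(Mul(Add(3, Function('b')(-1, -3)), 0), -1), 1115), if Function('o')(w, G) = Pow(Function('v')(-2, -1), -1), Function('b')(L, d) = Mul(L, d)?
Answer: Rational(1115, 4) ≈ 278.75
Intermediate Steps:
Function('v')(l, h) = Add(-6, Mul(-5, l))
Function('o')(w, G) = Rational(1, 4) (Function('o')(w, G) = Pow(Add(-6, Mul(-5, -2)), -1) = Pow(Add(-6, 10), -1) = Pow(4, -1) = Rational(1, 4))
Mul(Function('o')(Mul(Add(3, Function('b')(-1, -3)), 0), -1), 1115) = Mul(Rational(1, 4), 1115) = Rational(1115, 4)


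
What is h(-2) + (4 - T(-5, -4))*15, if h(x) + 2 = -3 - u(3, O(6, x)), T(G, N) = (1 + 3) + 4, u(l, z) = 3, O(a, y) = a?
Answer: -68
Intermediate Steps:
T(G, N) = 8 (T(G, N) = 4 + 4 = 8)
h(x) = -8 (h(x) = -2 + (-3 - 1*3) = -2 + (-3 - 3) = -2 - 6 = -8)
h(-2) + (4 - T(-5, -4))*15 = -8 + (4 - 1*8)*15 = -8 + (4 - 8)*15 = -8 - 4*15 = -8 - 60 = -68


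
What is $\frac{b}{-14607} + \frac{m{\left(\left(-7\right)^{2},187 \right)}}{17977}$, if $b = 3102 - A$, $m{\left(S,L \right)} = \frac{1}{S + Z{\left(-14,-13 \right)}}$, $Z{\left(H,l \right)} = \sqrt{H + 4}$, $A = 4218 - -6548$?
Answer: $\frac{332177995951}{633104584029} - \frac{i \sqrt{10}}{43342547} \approx 0.52468 - 7.296 \cdot 10^{-8} i$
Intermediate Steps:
$A = 10766$ ($A = 4218 + 6548 = 10766$)
$Z{\left(H,l \right)} = \sqrt{4 + H}$
$m{\left(S,L \right)} = \frac{1}{S + i \sqrt{10}}$ ($m{\left(S,L \right)} = \frac{1}{S + \sqrt{4 - 14}} = \frac{1}{S + \sqrt{-10}} = \frac{1}{S + i \sqrt{10}}$)
$b = -7664$ ($b = 3102 - 10766 = -7664$)
$\frac{b}{-14607} + \frac{m{\left(\left(-7\right)^{2},187 \right)}}{17977} = - \frac{7664}{-14607} + \frac{1}{\left(\left(-7\right)^{2} + i \sqrt{10}\right) 17977} = \left(-7664\right) \left(- \frac{1}{14607}\right) + \frac{1}{49 + i \sqrt{10}} \cdot \frac{1}{17977} = \frac{7664}{14607} + \frac{1}{17977 \left(49 + i \sqrt{10}\right)}$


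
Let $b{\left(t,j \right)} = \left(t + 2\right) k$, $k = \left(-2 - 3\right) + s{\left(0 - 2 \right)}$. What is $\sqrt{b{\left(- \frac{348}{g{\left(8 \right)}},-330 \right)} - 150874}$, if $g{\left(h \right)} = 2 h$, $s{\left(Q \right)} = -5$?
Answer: $\frac{i \sqrt{602706}}{2} \approx 388.17 i$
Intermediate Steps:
$k = -10$ ($k = \left(-2 - 3\right) - 5 = -5 - 5 = -10$)
$b{\left(t,j \right)} = -20 - 10 t$ ($b{\left(t,j \right)} = \left(t + 2\right) \left(-10\right) = \left(2 + t\right) \left(-10\right) = -20 - 10 t$)
$\sqrt{b{\left(- \frac{348}{g{\left(8 \right)}},-330 \right)} - 150874} = \sqrt{\left(-20 - 10 \left(- \frac{348}{2 \cdot 8}\right)\right) - 150874} = \sqrt{\left(-20 - 10 \left(- \frac{348}{16}\right)\right) - 150874} = \sqrt{\left(-20 - 10 \left(\left(-348\right) \frac{1}{16}\right)\right) - 150874} = \sqrt{\left(-20 - - \frac{435}{2}\right) - 150874} = \sqrt{\left(-20 + \frac{435}{2}\right) - 150874} = \sqrt{\frac{395}{2} - 150874} = \sqrt{- \frac{301353}{2}} = \frac{i \sqrt{602706}}{2}$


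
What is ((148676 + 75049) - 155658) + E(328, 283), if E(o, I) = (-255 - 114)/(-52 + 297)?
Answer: 16676046/245 ≈ 68066.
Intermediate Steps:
E(o, I) = -369/245
((148676 + 75049) - 155658) + E(328, 283) = ((148676 + 75049) - 155658) - 369/245 = (223725 - 155658) - 369/245 = 68067 - 369/245 = 16676046/245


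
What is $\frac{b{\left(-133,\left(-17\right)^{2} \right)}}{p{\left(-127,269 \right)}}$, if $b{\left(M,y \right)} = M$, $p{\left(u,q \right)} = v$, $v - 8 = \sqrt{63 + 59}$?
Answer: $\frac{532}{29} - \frac{133 \sqrt{122}}{58} \approx -6.9833$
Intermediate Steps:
$v = 8 + \sqrt{122}$ ($v = 8 + \sqrt{63 + 59} = 8 + \sqrt{122} \approx 19.045$)
$p{\left(u,q \right)} = 8 + \sqrt{122}$
$\frac{b{\left(-133,\left(-17\right)^{2} \right)}}{p{\left(-127,269 \right)}} = - \frac{133}{8 + \sqrt{122}}$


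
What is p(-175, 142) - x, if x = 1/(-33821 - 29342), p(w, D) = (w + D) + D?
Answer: 6884768/63163 ≈ 109.00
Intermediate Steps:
p(w, D) = w + 2*D (p(w, D) = (D + w) + D = w + 2*D)
x = -1/63163 (x = 1/(-63163) = -1/63163 ≈ -1.5832e-5)
p(-175, 142) - x = (-175 + 2*142) - 1*(-1/63163) = (-175 + 284) + 1/63163 = 109 + 1/63163 = 6884768/63163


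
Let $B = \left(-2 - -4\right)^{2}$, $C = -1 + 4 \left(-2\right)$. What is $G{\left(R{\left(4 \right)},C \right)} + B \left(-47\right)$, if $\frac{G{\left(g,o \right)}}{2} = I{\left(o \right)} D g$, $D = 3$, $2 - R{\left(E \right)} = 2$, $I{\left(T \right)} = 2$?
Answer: $-188$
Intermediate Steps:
$R{\left(E \right)} = 0$ ($R{\left(E \right)} = 2 - 2 = 0$)
$C = -9$ ($C = -1 - 8 = -9$)
$B = 4$ ($B = \left(-2 + 4\right)^{2} = 2^{2} = 4$)
$G{\left(g,o \right)} = 12 g$ ($G{\left(g,o \right)} = 2 \cdot 2 \cdot 3 g = 2 \cdot 6 g = 12 g$)
$G{\left(R{\left(4 \right)},C \right)} + B \left(-47\right) = 12 \cdot 0 + 4 \left(-47\right) = 0 - 188 = -188$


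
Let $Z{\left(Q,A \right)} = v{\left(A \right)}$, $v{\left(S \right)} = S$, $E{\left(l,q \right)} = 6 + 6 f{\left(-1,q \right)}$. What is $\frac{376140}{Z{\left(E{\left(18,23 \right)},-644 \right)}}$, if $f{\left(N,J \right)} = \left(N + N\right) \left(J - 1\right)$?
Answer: $- \frac{94035}{161} \approx -584.07$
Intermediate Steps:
$f{\left(N,J \right)} = 2 N \left(-1 + J\right)$
$E{\left(l,q \right)} = 18 - 12 q$ ($E{\left(l,q \right)} = 6 + 6 \cdot 2 \left(-1\right) \left(-1 + q\right) = 6 + 6 \left(2 - 2 q\right) = 6 - \left(-12 + 12 q\right) = 18 - 12 q$)
$Z{\left(Q,A \right)} = A$
$\frac{376140}{Z{\left(E{\left(18,23 \right)},-644 \right)}} = \frac{376140}{-644} = 376140 \left(- \frac{1}{644}\right) = - \frac{94035}{161}$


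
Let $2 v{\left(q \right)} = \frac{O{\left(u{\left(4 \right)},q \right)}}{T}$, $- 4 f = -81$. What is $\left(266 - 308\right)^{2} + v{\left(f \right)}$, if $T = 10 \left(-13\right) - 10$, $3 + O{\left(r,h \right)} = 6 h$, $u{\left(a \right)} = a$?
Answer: $\frac{987603}{560} \approx 1763.6$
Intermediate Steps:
$f = \frac{81}{4}$ ($f = \left(- \frac{1}{4}\right) \left(-81\right) = \frac{81}{4} \approx 20.25$)
$O{\left(r,h \right)} = -3 + 6 h$
$T = -140$ ($T = -130 - 10 = -140$)
$v{\left(q \right)} = \frac{3}{280} - \frac{3 q}{140}$ ($v{\left(q \right)} = \frac{\left(-3 + 6 q\right) \frac{1}{-140}}{2} = \frac{\left(-3 + 6 q\right) \left(- \frac{1}{140}\right)}{2} = \frac{\frac{3}{140} - \frac{3 q}{70}}{2} = \frac{3}{280} - \frac{3 q}{140}$)
$\left(266 - 308\right)^{2} + v{\left(f \right)} = \left(266 - 308\right)^{2} + \left(\frac{3}{280} - \frac{243}{560}\right) = \left(-42\right)^{2} + \left(\frac{3}{280} - \frac{243}{560}\right) = 1764 - \frac{237}{560} = \frac{987603}{560}$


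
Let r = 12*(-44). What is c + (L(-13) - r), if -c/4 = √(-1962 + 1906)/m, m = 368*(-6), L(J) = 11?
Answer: 539 + I*√14/276 ≈ 539.0 + 0.013557*I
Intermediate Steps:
m = -2208
r = -528
c = I*√14/276 (c = -4*√(-1962 + 1906)/(-2208) = -4*√(-56)*(-1)/2208 = -4*2*I*√14*(-1)/2208 = -(-1)*I*√14/276 = I*√14/276 ≈ 0.013557*I)
c + (L(-13) - r) = I*√14/276 + (11 - 1*(-528)) = I*√14/276 + (11 + 528) = I*√14/276 + 539 = 539 + I*√14/276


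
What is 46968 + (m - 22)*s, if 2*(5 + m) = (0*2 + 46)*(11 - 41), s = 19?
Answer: 33345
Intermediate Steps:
m = -695 (m = -5 + ((0*2 + 46)*(11 - 41))/2 = -5 + ((0 + 46)*(-30))/2 = -5 + (46*(-30))/2 = -5 + (½)*(-1380) = -5 - 690 = -695)
46968 + (m - 22)*s = 46968 + (-695 - 22)*19 = 46968 - 717*19 = 46968 - 13623 = 33345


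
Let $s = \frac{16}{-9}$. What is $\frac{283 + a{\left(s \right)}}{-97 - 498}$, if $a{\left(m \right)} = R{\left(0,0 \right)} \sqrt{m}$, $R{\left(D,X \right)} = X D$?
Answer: $- \frac{283}{595} \approx -0.47563$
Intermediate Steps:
$R{\left(D,X \right)} = D X$
$s = - \frac{16}{9}$ ($s = 16 \left(- \frac{1}{9}\right) = - \frac{16}{9} \approx -1.7778$)
$a{\left(m \right)} = 0$ ($a{\left(m \right)} = 0 \cdot 0 \sqrt{m} = 0 \sqrt{m} = 0$)
$\frac{283 + a{\left(s \right)}}{-97 - 498} = \frac{283 + 0}{-97 - 498} = \frac{283}{-595} = 283 \left(- \frac{1}{595}\right) = - \frac{283}{595}$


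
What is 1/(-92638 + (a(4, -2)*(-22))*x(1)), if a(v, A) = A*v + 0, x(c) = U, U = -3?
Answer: -1/93166 ≈ -1.0734e-5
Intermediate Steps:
x(c) = -3
a(v, A) = A*v
1/(-92638 + (a(4, -2)*(-22))*x(1)) = 1/(-92638 + (-2*4*(-22))*(-3)) = 1/(-92638 - 8*(-22)*(-3)) = 1/(-92638 + 176*(-3)) = 1/(-92638 - 528) = 1/(-93166) = -1/93166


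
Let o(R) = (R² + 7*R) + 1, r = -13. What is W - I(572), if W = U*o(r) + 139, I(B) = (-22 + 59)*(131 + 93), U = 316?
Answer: 16815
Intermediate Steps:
o(R) = 1 + R² + 7*R
I(B) = 8288 (I(B) = 37*224 = 8288)
W = 25103 (W = 316*(1 + (-13)² + 7*(-13)) + 139 = 316*(1 + 169 - 91) + 139 = 316*79 + 139 = 24964 + 139 = 25103)
W - I(572) = 25103 - 1*8288 = 25103 - 8288 = 16815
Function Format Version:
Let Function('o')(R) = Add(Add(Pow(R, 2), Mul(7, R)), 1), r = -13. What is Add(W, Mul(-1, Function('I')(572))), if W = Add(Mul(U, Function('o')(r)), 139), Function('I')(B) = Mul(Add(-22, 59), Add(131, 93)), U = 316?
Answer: 16815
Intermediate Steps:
Function('o')(R) = Add(1, Pow(R, 2), Mul(7, R))
Function('I')(B) = 8288 (Function('I')(B) = Mul(37, 224) = 8288)
W = 25103 (W = Add(Mul(316, Add(1, Pow(-13, 2), Mul(7, -13))), 139) = Add(Mul(316, Add(1, 169, -91)), 139) = Add(Mul(316, 79), 139) = Add(24964, 139) = 25103)
Add(W, Mul(-1, Function('I')(572))) = Add(25103, Mul(-1, 8288)) = Add(25103, -8288) = 16815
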